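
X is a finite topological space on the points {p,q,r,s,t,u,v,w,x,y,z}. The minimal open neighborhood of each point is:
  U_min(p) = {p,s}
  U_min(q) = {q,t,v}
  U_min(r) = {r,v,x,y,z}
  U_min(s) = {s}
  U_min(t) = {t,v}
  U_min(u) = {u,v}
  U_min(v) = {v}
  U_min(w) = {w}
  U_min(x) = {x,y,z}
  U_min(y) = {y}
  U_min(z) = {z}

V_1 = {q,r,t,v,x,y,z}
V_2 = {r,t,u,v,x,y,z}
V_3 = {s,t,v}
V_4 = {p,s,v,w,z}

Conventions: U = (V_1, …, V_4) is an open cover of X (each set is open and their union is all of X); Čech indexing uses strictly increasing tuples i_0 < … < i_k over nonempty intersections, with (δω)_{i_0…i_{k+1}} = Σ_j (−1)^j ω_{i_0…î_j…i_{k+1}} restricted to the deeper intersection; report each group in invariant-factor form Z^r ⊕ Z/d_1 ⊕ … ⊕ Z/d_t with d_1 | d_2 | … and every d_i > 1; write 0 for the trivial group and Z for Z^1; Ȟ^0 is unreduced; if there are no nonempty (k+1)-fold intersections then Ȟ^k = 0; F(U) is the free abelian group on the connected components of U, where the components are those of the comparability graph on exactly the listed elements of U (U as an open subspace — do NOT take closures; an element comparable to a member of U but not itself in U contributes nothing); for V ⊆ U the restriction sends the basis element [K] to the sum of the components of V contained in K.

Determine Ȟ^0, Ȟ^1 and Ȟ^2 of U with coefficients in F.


cover nerve:
  V12={r,t,v,x,y,z} V13={t,v} V14={v,z} V23={t,v} V24={v,z} V34={s,v}
  V123={t,v} V124={v,z} V134={v} V234={v}
  V1234={v}
components per intersection:
  V1: {q,r,t,v,x,y,z}
  V2: {r,t,u,v,x,y,z}
  V3: {s} {t,v}
  V4: {p,s} {v} {w} {z}
  V12: {r,t,v,x,y,z}
  V13: {t,v}
  V14: {v} {z}
  V23: {t,v}
  V24: {v} {z}
  V34: {s} {v}
  V123: {t,v}
  V124: {v} {z}
  V134: {v}
  V234: {v}
  V1234: {v}
C dims 8,9,5,1; δ0: rk 5, SNF 1^5; δ1: rk 4, SNF 1^4; δ2: rk 1, SNF 1^1
Ȟ^0: (8−5)−0=3 ⇒ Z^3
Ȟ^1: (9−4)−5=0 ⇒ 0
Ȟ^2: (5−1)−4=0 ⇒ 0

Ȟ^0 ≅ Z^3, Ȟ^1 ≅ 0, Ȟ^2 ≅ 0


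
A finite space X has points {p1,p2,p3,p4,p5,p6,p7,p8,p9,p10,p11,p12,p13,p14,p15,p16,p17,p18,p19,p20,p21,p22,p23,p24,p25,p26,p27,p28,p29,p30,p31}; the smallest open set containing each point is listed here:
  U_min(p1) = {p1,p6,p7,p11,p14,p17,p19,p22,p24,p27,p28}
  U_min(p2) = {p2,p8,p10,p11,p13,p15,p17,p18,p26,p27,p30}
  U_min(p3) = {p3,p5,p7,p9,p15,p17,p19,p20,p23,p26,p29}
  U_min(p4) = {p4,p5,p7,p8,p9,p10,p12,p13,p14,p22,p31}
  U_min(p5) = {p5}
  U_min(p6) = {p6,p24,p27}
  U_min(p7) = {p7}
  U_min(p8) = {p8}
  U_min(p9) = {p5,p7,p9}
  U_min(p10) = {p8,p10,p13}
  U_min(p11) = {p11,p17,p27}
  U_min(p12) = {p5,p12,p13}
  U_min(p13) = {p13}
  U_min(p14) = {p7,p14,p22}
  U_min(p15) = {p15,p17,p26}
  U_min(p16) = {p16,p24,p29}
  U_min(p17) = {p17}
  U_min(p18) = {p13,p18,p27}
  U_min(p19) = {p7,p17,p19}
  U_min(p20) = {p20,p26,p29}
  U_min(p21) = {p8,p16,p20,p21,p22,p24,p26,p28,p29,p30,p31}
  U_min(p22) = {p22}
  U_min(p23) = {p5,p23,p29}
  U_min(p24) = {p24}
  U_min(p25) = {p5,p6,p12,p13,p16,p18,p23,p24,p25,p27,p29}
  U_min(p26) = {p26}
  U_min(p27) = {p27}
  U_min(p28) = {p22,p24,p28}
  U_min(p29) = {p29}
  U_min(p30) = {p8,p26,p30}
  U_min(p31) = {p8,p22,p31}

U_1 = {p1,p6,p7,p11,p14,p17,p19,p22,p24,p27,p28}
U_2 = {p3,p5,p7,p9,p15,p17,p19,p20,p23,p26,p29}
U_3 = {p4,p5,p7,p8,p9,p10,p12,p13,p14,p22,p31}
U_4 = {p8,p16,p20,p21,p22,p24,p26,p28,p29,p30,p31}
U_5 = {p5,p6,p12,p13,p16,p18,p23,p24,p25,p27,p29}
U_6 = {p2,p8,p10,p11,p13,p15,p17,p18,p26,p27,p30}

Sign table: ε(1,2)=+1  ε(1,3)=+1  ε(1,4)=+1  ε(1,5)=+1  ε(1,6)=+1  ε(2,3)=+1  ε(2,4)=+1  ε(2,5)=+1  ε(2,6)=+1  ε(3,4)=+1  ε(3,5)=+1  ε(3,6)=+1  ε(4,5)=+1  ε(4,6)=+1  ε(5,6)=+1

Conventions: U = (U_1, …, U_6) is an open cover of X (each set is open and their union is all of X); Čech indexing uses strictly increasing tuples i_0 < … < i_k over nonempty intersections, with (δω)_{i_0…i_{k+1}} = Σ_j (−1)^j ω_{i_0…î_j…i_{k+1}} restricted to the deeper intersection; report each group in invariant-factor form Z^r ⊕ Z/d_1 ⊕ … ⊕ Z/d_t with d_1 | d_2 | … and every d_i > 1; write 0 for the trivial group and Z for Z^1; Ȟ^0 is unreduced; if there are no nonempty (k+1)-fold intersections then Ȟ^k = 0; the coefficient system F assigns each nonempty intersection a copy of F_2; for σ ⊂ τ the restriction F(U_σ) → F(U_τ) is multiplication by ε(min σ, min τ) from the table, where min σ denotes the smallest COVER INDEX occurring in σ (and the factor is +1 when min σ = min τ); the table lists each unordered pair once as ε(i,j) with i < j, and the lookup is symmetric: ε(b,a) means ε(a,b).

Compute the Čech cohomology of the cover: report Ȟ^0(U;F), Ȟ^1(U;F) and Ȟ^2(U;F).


nonempty intersections:
  U12={p7,p17,p19} U13={p7,p14,p22} U14={p22,p24,p28} U15={p6,p24,p27} U16={p11,p17,p27} U23={p5,p7,p9} U24={p20,p26,p29} U25={p5,p23,p29} U26={p15,p17,p26} U34={p8,p22,p31} U35={p5,p12,p13} U36={p8,p10,p13} U45={p16,p24,p29} U46={p8,p26,p30} U56={p13,p18,p27}
  U123={p7} U126={p17} U134={p22} U145={p24} U156={p27} U235={p5} U245={p29} U246={p26} U346={p8} U356={p13}
C dims 6,15,10; δ0: rk_F2 5; δ1: rk_F2 9
Ȟ^0: (6−5)−0=1 ⇒ Z/2
Ȟ^1: (15−9)−5=1 ⇒ Z/2
Ȟ^2: (10−0)−9=1 ⇒ Z/2

Ȟ^0(U;F) ≅ Z/2, Ȟ^1(U;F) ≅ Z/2 and Ȟ^2(U;F) ≅ Z/2


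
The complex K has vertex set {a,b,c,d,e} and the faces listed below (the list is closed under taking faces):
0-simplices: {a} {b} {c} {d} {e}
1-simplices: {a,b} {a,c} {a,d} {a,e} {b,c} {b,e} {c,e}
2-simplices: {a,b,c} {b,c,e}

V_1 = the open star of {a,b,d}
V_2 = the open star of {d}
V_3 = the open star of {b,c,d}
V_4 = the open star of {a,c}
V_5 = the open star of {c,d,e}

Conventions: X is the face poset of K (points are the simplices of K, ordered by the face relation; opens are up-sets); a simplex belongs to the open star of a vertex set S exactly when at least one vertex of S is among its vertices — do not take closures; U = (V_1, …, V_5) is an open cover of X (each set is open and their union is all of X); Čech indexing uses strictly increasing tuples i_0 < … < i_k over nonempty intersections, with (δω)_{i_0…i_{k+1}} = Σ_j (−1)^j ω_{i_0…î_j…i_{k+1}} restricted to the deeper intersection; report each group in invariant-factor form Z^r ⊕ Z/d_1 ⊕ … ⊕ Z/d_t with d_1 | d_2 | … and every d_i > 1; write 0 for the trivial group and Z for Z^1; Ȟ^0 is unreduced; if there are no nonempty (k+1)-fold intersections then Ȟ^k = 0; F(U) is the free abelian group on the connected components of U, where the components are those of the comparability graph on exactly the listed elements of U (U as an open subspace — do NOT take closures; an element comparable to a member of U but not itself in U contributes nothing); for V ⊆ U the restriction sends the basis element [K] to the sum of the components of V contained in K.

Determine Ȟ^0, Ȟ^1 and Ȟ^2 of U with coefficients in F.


nonempty intersections:
  V1={{a},{b},{d},{a,b},{a,c},{a,d},{a,e},{b,c},{b,e},{a,b,c},{b,c,e}} V2={{d},{a,d}} V3={{b},{c},{d},{a,b},{a,c},{a,d},{b,c},{b,e},{c,e},{a,b,c},{b,c,e}} V4={{a},{c},{a,b},{a,c},{a,d},{a,e},{b,c},{c,e},{a,b,c},{b,c,e}} V5={{c},{d},{e},{a,c},{a,d},{a,e},{b,c},{b,e},{c,e},{a,b,c},{b,c,e}}
  V12={{d},{a,d}} V13={{b},{d},{a,b},{a,c},{a,d},{b,c},{b,e},{a,b,c},{b,c,e}} V14={{a},{a,b},{a,c},{a,d},{a,e},{b,c},{a,b,c},{b,c,e}} V15={{d},{a,c},{a,d},{a,e},{b,c},{b,e},{a,b,c},{b,c,e}} V23={{d},{a,d}} V24={{a,d}} V25={{d},{a,d}} V34={{c},{a,b},{a,c},{a,d},{b,c},{c,e},{a,b,c},{b,c,e}} V35={{c},{d},{a,c},{a,d},{b,c},{b,e},{c,e},{a,b,c},{b,c,e}} V45={{c},{a,c},{a,d},{a,e},{b,c},{c,e},{a,b,c},{b,c,e}}
  V123={{d},{a,d}} V124={{a,d}} V125={{d},{a,d}} V134={{a,b},{a,c},{a,d},{b,c},{a,b,c},{b,c,e}} V135={{d},{a,c},{a,d},{b,c},{b,e},{a,b,c},{b,c,e}} V145={{a,c},{a,d},{a,e},{b,c},{a,b,c},{b,c,e}} V234={{a,d}} V235={{d},{a,d}} V245={{a,d}} V345={{c},{a,c},{a,d},{b,c},{c,e},{a,b,c},{b,c,e}}
  V1234={{a,d}} V1235={{d},{a,d}} V1245={{a,d}} V1345={{a,c},{a,d},{b,c},{a,b,c},{b,c,e}} V2345={{a,d}}
  V12345={{a,d}}
components per intersection:
  V1: {{a},{b},{d},{a,b},{a,c},{a,d},{a,e},{b,c},{b,e},{a,b,c},{b,c,e}}
  V2: {{d},{a,d}}
  V3: {{b},{c},{a,b},{a,c},{b,c},{b,e},{c,e},{a,b,c},{b,c,e}} {{d},{a,d}}
  V4: {{a},{c},{a,b},{a,c},{a,d},{a,e},{b,c},{c,e},{a,b,c},{b,c,e}}
  V5: {{c},{e},{a,c},{a,e},{b,c},{b,e},{c,e},{a,b,c},{b,c,e}} {{d},{a,d}}
  V12: {{d},{a,d}}
  V13: {{b},{a,b},{a,c},{b,c},{b,e},{a,b,c},{b,c,e}} {{d},{a,d}}
  V14: {{a},{a,b},{a,c},{a,d},{a,e},{b,c},{a,b,c},{b,c,e}}
  V15: {{d},{a,d}} {{a,c},{b,c},{b,e},{a,b,c},{b,c,e}} {{a,e}}
  V23: {{d},{a,d}}
  V24: {{a,d}}
  V25: {{d},{a,d}}
  V34: {{c},{a,b},{a,c},{b,c},{c,e},{a,b,c},{b,c,e}} {{a,d}}
  V35: {{c},{a,c},{b,c},{b,e},{c,e},{a,b,c},{b,c,e}} {{d},{a,d}}
  V45: {{c},{a,c},{b,c},{c,e},{a,b,c},{b,c,e}} {{a,d}} {{a,e}}
  V123: {{d},{a,d}}
  V124: {{a,d}}
  V125: {{d},{a,d}}
  V134: {{a,b},{a,c},{b,c},{a,b,c},{b,c,e}} {{a,d}}
  V135: {{d},{a,d}} {{a,c},{b,c},{b,e},{a,b,c},{b,c,e}}
  V145: {{a,c},{b,c},{a,b,c},{b,c,e}} {{a,d}} {{a,e}}
  V234: {{a,d}}
  V235: {{d},{a,d}}
  V245: {{a,d}}
  V345: {{c},{a,c},{b,c},{c,e},{a,b,c},{b,c,e}} {{a,d}}
  V1234: {{a,d}}
  V1235: {{d},{a,d}}
  V1245: {{a,d}}
  V1345: {{a,c},{b,c},{a,b,c},{b,c,e}} {{a,d}}
  V2345: {{a,d}}
  V12345: {{a,d}}
C dims 7,17,15,6; δ0: rk 6, SNF 1^6; δ1: rk 10, SNF 1^10; δ2: rk 5, SNF 1^5
Ȟ^0: (7−6)−0=1 ⇒ Z
Ȟ^1: (17−10)−6=1 ⇒ Z
Ȟ^2: (15−5)−10=0 ⇒ 0

Ȟ^0(U;F) ≅ Z,  Ȟ^1(U;F) ≅ Z,  Ȟ^2(U;F) ≅ 0


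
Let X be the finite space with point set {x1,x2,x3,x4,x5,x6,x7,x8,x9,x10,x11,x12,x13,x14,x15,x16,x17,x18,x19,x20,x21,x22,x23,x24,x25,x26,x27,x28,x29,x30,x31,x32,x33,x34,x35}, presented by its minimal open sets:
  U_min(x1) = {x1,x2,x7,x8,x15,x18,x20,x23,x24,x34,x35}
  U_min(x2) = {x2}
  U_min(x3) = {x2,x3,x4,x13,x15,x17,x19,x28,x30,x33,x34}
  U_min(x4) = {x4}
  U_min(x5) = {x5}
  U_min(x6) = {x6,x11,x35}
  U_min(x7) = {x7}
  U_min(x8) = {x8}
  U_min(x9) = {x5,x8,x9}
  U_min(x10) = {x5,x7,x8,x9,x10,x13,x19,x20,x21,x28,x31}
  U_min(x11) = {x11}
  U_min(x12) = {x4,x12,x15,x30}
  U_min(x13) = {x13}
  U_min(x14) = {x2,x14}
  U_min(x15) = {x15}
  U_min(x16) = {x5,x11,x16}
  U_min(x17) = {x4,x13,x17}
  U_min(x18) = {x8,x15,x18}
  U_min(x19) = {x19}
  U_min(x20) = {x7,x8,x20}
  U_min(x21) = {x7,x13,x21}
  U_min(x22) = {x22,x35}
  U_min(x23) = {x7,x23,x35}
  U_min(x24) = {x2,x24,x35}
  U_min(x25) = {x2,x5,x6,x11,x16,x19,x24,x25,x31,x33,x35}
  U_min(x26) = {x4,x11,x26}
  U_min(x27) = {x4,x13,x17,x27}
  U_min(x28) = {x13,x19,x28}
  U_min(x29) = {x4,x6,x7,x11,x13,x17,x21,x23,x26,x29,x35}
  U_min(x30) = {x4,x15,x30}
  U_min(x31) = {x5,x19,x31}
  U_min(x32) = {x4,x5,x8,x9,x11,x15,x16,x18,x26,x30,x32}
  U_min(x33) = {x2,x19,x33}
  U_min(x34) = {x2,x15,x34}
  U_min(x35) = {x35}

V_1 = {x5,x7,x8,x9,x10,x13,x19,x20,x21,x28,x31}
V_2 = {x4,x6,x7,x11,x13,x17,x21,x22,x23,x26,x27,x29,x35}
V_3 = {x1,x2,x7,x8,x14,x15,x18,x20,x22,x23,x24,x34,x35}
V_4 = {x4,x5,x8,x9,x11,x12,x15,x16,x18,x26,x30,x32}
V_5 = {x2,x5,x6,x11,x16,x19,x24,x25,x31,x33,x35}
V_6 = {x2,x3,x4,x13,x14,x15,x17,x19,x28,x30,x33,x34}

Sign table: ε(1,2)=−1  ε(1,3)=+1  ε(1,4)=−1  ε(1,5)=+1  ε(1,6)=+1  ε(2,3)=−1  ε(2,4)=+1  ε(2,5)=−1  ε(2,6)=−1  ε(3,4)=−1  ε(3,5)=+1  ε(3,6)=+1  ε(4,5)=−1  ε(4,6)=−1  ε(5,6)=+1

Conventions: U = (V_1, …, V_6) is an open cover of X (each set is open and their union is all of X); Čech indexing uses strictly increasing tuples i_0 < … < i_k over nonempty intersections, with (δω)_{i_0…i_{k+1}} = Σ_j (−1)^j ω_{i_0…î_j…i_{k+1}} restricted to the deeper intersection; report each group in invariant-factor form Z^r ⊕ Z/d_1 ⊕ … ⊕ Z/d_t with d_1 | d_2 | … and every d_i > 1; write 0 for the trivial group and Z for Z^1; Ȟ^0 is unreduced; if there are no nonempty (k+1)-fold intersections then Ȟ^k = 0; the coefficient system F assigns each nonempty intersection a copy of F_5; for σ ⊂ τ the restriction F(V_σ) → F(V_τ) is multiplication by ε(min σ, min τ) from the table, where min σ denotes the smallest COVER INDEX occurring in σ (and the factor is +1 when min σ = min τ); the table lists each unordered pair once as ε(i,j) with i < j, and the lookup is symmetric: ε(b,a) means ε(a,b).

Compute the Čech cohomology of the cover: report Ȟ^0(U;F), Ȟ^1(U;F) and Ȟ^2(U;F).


nerve simplices:
  V12={x7,x13,x21} V13={x7,x8,x20} V14={x5,x8,x9} V15={x5,x19,x31} V16={x13,x19,x28} V23={x7,x22,x23,x35} V24={x4,x11,x26} V25={x6,x11,x35} V26={x4,x13,x17} V34={x8,x15,x18} V35={x2,x24,x35} V36={x2,x14,x15,x34} V45={x5,x11,x16} V46={x4,x15,x30} V56={x2,x19,x33}
  V123={x7} V126={x13} V134={x8} V145={x5} V156={x19} V235={x35} V245={x11} V246={x4} V346={x15} V356={x2}
C dims 6,15,10; δ0: rk_F5 5; δ1: rk_F5 10
degree 0: 6−5−0 = 1 → Ȟ^0 ≅ Z/5
degree 1: 15−10−5 = 0 → Ȟ^1 ≅ 0
degree 2: 10−0−10 = 0 → Ȟ^2 ≅ 0

Ȟ^0(U;F) ≅ Z/5; Ȟ^1(U;F) ≅ 0; Ȟ^2(U;F) ≅ 0


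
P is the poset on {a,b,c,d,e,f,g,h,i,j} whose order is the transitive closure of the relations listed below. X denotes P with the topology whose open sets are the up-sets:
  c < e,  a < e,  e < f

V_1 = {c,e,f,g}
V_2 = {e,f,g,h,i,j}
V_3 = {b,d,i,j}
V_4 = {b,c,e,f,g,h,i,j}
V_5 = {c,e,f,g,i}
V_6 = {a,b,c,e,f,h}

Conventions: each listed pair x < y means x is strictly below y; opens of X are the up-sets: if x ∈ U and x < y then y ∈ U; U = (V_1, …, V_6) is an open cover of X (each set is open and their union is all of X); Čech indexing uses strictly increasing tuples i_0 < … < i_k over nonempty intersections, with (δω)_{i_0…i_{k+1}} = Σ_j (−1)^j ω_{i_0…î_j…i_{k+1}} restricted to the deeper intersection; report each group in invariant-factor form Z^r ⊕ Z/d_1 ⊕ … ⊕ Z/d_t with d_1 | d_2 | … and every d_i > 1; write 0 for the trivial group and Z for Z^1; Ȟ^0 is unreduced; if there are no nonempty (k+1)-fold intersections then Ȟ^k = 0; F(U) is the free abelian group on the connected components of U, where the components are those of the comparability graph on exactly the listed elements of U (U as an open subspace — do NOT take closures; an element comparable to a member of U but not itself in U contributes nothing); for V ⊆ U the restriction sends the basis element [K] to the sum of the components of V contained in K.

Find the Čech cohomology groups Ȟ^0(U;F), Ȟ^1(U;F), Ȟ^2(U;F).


Ȟ^0 = Z^7, Ȟ^1 = 0, Ȟ^2 = 0

nonempty overlaps:
  V12={e,f,g} V14={c,e,f,g} V15={c,e,f,g} V16={c,e,f} V23={i,j} V24={e,f,g,h,i,j} V25={e,f,g,i} V26={e,f,h} V34={b,i,j} V35={i} V36={b} V45={c,e,f,g,i} V46={b,c,e,f,h} V56={c,e,f}
  V124={e,f,g} V125={e,f,g} V126={e,f} V145={c,e,f,g} V146={c,e,f} V156={c,e,f} V234={i,j} V235={i} V245={e,f,g,i} V246={e,f,h} V256={e,f} V345={i} V346={b} V456={c,e,f}
  V1245={e,f,g} V1246={e,f} V1256={e,f} V1456={c,e,f} V2345={i} V2456={e,f}
  V12456={e,f}
components per intersection:
  V1: {c,e,f} {g}
  V2: {e,f} {g} {h} {i} {j}
  V3: {b} {d} {i} {j}
  V4: {b} {c,e,f} {g} {h} {i} {j}
  V5: {c,e,f} {g} {i}
  V6: {a,c,e,f} {b} {h}
  V12: {e,f} {g}
  V14: {c,e,f} {g}
  V15: {c,e,f} {g}
  V16: {c,e,f}
  V23: {i} {j}
  V24: {e,f} {g} {h} {i} {j}
  V25: {e,f} {g} {i}
  V26: {e,f} {h}
  V34: {b} {i} {j}
  V35: {i}
  V36: {b}
  V45: {c,e,f} {g} {i}
  V46: {b} {c,e,f} {h}
  V56: {c,e,f}
  V124: {e,f} {g}
  V125: {e,f} {g}
  V126: {e,f}
  V145: {c,e,f} {g}
  V146: {c,e,f}
  V156: {c,e,f}
  V234: {i} {j}
  V235: {i}
  V245: {e,f} {g} {i}
  V246: {e,f} {h}
  V256: {e,f}
  V345: {i}
  V346: {b}
  V456: {c,e,f}
  V1245: {e,f} {g}
  V1246: {e,f}
  V1256: {e,f}
  V1456: {c,e,f}
  V2345: {i}
  V2456: {e,f}
  V12456: {e,f}
C dims 23,31,21,7; δ0: rk 16, SNF 1^16; δ1: rk 15, SNF 1^15; δ2: rk 6, SNF 1^6
degree 0: 23−16−0 = 7 → Ȟ^0 ≅ Z^7
degree 1: 31−15−16 = 0 → Ȟ^1 ≅ 0
degree 2: 21−6−15 = 0 → Ȟ^2 ≅ 0


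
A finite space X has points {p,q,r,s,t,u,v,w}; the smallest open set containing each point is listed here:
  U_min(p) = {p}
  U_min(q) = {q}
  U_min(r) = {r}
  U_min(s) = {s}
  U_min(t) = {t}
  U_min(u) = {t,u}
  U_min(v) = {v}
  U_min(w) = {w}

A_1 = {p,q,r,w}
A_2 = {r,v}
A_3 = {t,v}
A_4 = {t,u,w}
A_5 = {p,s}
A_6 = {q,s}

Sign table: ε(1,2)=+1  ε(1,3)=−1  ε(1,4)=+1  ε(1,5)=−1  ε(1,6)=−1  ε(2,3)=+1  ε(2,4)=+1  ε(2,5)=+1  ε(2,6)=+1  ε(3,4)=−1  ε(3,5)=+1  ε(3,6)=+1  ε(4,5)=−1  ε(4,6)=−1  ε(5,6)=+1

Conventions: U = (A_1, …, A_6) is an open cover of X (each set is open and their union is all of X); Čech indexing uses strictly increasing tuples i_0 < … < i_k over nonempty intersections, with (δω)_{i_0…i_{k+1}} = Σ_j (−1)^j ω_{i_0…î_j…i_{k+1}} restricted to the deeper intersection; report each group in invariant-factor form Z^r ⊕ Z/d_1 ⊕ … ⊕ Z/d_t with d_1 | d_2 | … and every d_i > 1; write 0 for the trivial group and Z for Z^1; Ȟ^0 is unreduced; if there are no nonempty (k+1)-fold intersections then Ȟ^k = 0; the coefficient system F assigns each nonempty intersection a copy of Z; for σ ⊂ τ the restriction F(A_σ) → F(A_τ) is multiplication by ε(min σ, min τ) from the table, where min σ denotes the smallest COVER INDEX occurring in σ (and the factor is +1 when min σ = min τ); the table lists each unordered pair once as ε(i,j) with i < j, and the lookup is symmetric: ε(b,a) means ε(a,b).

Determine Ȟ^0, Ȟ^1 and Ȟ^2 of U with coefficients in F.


Ȟ^0 ≅ 0,  Ȟ^1 ≅ Z ⊕ Z/2,  Ȟ^2 ≅ 0

nonempty overlaps:
  A12={r} A14={w} A15={p} A16={q} A23={v} A34={t} A56={s}
C dims 6,7; δ0: rk 6, SNF 1^5·2
degree 0: 6−6−0 = 0 → Ȟ^0 ≅ 0
degree 1: 7−0−6 = 1 plus torsion [2] → Ȟ^1 ≅ Z ⊕ Z/2
degree 2: 0−0−0 = 0 → Ȟ^2 ≅ 0


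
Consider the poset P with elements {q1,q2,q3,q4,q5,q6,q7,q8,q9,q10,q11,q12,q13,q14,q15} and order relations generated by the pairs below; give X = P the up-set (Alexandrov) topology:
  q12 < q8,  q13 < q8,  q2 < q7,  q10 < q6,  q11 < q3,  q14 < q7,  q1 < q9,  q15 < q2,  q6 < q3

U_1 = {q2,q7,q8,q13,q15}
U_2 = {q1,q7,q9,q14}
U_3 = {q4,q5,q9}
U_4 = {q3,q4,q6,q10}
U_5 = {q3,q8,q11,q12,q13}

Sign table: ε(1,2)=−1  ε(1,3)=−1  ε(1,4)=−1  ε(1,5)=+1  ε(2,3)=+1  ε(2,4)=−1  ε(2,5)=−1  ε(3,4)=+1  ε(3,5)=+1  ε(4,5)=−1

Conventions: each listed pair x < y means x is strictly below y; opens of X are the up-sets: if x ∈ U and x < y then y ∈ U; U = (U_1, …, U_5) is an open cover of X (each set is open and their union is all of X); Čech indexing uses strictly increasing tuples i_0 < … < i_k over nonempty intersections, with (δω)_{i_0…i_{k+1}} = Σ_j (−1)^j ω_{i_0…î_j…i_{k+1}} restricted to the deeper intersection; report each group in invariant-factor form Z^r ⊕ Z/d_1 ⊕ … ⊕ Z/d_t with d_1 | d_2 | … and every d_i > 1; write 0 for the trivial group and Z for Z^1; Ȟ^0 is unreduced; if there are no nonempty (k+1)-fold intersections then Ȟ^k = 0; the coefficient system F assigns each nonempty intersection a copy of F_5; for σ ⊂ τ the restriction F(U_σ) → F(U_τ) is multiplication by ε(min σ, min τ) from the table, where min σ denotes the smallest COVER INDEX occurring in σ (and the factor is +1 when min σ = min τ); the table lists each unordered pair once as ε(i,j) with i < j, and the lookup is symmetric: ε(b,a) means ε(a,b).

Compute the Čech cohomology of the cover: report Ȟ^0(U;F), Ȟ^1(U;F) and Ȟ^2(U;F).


nonempty overlaps:
  U12={q7} U15={q8,q13} U23={q9} U34={q4} U45={q3}
C dims 5,5; δ0: rk_F5 4
degree 0: 5−4−0 = 1 → Ȟ^0 ≅ Z/5
degree 1: 5−0−4 = 1 → Ȟ^1 ≅ Z/5
degree 2: 0−0−0 = 0 → Ȟ^2 ≅ 0

Ȟ^0 = Z/5,  Ȟ^1 = Z/5,  Ȟ^2 = 0


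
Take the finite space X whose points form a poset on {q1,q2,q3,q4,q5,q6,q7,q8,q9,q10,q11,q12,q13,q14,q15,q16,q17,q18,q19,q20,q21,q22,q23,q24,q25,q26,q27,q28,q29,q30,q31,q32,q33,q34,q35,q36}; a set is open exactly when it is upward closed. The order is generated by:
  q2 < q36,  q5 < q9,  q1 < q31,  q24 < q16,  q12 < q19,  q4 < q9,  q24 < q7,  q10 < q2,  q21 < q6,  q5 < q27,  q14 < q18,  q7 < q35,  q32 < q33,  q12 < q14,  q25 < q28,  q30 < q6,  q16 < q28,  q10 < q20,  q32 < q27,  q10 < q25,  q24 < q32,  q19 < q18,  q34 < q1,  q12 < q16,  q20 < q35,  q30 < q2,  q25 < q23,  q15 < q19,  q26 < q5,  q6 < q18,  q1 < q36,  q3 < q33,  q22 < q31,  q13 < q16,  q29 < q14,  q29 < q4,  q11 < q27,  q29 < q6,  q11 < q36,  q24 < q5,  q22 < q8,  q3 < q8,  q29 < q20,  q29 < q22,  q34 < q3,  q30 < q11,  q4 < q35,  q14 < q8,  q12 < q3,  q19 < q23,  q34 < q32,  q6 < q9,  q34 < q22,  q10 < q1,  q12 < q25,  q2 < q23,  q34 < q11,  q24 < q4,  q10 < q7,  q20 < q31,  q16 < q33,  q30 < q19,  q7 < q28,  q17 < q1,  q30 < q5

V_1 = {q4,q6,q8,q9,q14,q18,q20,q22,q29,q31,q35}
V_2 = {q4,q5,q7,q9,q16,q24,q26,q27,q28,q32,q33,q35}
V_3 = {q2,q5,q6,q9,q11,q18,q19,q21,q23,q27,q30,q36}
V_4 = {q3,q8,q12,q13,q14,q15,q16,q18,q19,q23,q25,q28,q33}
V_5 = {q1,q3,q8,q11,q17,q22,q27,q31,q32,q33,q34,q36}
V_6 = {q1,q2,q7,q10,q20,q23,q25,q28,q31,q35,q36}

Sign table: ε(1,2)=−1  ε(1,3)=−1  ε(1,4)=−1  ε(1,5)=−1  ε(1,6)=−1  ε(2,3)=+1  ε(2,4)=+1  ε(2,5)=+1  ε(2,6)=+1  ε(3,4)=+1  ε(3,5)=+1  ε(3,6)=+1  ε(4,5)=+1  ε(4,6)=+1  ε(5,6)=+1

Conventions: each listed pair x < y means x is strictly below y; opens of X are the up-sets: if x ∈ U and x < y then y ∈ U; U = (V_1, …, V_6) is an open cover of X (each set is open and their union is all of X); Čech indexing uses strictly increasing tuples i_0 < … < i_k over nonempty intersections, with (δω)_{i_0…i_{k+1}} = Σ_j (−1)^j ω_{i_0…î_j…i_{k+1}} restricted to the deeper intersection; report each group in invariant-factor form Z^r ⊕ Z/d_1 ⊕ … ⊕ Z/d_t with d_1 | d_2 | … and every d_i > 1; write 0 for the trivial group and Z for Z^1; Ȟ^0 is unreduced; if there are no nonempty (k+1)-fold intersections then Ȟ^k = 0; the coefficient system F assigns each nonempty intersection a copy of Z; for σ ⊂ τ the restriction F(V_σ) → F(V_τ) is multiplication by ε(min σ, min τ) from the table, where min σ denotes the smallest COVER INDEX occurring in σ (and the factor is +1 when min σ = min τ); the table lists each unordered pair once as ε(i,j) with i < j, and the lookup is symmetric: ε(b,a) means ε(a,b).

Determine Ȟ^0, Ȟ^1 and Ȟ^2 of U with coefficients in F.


Ȟ^0(U;F) ≅ Z, Ȟ^1(U;F) ≅ 0 and Ȟ^2(U;F) ≅ Z/2

nonempty intersections:
  V12={q4,q9,q35} V13={q6,q9,q18} V14={q8,q14,q18} V15={q8,q22,q31} V16={q20,q31,q35} V23={q5,q9,q27} V24={q16,q28,q33} V25={q27,q32,q33} V26={q7,q28,q35} V34={q18,q19,q23} V35={q11,q27,q36} V36={q2,q23,q36} V45={q3,q8,q33} V46={q23,q25,q28} V56={q1,q31,q36}
  V123={q9} V126={q35} V134={q18} V145={q8} V156={q31} V235={q27} V245={q33} V246={q28} V346={q23} V356={q36}
C dims 6,15,10; δ0: rk 5, SNF 1^5; δ1: rk 10, SNF 1^9·2
Ȟ^0: (6−5)−0=1 ⇒ Z
Ȟ^1: (15−10)−5=0 ⇒ 0
Ȟ^2: (10−0)−10=0 plus torsion [2] ⇒ Z/2


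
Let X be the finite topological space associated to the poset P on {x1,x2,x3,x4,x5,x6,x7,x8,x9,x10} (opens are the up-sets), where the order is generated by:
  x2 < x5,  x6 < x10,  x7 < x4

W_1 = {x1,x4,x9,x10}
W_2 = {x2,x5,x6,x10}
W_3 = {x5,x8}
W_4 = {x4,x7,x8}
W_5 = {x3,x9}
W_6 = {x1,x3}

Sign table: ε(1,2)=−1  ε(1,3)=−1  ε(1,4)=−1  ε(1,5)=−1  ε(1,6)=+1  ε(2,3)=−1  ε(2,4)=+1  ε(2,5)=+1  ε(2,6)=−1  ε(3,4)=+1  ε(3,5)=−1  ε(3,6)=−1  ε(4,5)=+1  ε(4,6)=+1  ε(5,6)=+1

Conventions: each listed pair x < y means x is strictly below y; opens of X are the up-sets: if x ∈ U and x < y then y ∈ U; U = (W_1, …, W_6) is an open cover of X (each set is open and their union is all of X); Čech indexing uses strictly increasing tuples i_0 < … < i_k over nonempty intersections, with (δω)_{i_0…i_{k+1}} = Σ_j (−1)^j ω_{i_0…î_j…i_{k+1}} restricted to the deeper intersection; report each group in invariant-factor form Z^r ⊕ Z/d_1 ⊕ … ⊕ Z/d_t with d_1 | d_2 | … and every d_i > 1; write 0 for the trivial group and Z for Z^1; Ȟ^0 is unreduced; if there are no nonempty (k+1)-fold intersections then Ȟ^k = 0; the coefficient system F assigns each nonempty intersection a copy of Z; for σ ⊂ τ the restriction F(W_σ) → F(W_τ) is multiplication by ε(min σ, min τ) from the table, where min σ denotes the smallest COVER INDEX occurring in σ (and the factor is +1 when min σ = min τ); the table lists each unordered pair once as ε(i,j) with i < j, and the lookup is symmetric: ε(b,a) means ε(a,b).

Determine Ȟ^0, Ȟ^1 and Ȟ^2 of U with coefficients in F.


intersection data:
  W12={x10} W14={x4} W15={x9} W16={x1} W23={x5} W34={x8} W56={x3}
C dims 6,7; δ0: rk 6, SNF 1^5·2
Ȟ^0 = (6 − 6) − 0 = 0, so Ȟ^0 ≅ 0
Ȟ^1 = (7 − 0) − 6 = 1 plus torsion [2], so Ȟ^1 ≅ Z ⊕ Z/2
Ȟ^2 = (0 − 0) − 0 = 0, so Ȟ^2 ≅ 0

Ȟ^0 ≅ 0,  Ȟ^1 ≅ Z ⊕ Z/2,  Ȟ^2 ≅ 0


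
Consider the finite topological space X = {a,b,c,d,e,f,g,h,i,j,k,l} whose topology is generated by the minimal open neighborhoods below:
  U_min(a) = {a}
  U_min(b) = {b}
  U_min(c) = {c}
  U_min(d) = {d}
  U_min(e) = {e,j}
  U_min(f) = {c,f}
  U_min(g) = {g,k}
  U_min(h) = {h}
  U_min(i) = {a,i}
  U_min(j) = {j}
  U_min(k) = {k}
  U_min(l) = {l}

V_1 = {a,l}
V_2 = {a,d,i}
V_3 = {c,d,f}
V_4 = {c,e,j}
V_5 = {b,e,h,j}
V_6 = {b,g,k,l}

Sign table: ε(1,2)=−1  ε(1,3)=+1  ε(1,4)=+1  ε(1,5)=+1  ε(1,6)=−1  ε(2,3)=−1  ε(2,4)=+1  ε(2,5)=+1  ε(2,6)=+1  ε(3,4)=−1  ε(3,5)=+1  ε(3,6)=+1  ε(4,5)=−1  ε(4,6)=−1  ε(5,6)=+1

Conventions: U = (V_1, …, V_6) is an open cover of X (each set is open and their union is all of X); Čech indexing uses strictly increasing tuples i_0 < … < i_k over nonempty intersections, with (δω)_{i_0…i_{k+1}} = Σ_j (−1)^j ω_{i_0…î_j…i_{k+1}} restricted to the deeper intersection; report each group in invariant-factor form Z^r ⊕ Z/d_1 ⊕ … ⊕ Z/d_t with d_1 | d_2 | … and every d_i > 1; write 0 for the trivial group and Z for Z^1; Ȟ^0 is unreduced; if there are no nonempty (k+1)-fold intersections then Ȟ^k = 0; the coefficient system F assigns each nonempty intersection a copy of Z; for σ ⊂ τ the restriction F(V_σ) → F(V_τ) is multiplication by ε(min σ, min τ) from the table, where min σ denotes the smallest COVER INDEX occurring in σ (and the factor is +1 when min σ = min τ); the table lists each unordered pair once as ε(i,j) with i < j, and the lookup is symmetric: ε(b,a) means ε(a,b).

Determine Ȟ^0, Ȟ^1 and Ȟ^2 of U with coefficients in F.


nonempty intersections:
  V12={a} V16={l} V23={d} V34={c} V45={e,j} V56={b}
C dims 6,6; δ0: rk 6, SNF 1^5·2
Ȟ^0: (6−6)−0=0 ⇒ 0
Ȟ^1: (6−0)−6=0 plus torsion [2] ⇒ Z/2
Ȟ^2: (0−0)−0=0 ⇒ 0

Ȟ^0 = 0, Ȟ^1 = Z/2 and Ȟ^2 = 0


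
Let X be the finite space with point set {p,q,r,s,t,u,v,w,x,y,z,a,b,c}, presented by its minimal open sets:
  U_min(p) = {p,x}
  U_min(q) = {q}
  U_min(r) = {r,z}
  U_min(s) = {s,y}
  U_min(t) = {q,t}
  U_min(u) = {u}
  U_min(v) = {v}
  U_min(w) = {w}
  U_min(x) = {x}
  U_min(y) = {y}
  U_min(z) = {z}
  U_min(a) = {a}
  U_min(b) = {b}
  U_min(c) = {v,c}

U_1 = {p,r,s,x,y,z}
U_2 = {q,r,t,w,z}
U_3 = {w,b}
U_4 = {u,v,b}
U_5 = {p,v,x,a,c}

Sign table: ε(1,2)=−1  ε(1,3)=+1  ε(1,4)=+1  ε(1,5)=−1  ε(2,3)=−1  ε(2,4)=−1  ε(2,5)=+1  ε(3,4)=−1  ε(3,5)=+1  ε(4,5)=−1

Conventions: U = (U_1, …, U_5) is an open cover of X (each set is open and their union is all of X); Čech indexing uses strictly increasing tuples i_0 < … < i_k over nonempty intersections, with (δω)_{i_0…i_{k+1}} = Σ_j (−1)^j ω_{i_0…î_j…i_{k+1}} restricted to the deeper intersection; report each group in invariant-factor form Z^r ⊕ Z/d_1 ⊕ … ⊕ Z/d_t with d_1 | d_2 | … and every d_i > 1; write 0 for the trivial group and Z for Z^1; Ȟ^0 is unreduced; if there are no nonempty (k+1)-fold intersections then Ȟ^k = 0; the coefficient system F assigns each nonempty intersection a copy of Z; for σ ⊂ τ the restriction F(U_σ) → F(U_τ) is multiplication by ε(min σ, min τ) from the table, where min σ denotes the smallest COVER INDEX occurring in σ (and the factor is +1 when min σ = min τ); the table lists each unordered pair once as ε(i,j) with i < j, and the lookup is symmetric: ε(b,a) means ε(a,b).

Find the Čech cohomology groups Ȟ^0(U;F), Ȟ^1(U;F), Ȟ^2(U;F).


nonempty overlaps:
  U12={r,z} U15={p,x} U23={w} U34={b} U45={v}
C dims 5,5; δ0: rk 5, SNF 1^4·2
degree 0: 5−5−0 = 0 → Ȟ^0 ≅ 0
degree 1: 5−0−5 = 0 plus torsion [2] → Ȟ^1 ≅ Z/2
degree 2: 0−0−0 = 0 → Ȟ^2 ≅ 0

Ȟ^0(U;F) ≅ 0, Ȟ^1(U;F) ≅ Z/2, Ȟ^2(U;F) ≅ 0


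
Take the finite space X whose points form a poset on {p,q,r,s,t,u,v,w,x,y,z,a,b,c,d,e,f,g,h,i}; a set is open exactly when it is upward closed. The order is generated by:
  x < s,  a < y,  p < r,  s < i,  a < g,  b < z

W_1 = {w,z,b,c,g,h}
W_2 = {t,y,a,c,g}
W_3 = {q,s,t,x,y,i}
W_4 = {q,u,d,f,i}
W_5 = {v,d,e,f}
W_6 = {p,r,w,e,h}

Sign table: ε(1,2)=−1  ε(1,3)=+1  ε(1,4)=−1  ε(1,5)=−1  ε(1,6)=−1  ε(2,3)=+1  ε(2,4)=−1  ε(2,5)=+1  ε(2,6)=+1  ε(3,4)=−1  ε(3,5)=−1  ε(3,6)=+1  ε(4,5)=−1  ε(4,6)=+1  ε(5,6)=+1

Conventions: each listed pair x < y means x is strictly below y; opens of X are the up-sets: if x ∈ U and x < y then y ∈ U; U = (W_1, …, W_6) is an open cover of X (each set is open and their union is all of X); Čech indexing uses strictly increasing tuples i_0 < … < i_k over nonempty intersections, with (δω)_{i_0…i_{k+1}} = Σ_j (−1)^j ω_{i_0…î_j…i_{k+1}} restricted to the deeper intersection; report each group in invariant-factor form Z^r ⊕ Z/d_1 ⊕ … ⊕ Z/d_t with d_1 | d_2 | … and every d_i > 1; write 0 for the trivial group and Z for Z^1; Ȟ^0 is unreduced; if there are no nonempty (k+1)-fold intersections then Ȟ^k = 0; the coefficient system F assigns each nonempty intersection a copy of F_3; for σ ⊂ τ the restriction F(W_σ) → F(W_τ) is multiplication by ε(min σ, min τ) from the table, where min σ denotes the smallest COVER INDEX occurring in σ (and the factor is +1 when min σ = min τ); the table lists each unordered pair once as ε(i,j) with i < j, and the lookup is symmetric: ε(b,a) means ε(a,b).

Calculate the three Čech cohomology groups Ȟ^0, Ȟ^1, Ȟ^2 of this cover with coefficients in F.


nonempty intersections:
  W12={c,g} W16={w,h} W23={t,y} W34={q,i} W45={d,f} W56={e}
C dims 6,6; δ0: rk_F3 5
Ȟ^0: (6−5)−0=1 ⇒ Z/3
Ȟ^1: (6−0)−5=1 ⇒ Z/3
Ȟ^2: (0−0)−0=0 ⇒ 0

Ȟ^0 ≅ Z/3,  Ȟ^1 ≅ Z/3,  Ȟ^2 ≅ 0


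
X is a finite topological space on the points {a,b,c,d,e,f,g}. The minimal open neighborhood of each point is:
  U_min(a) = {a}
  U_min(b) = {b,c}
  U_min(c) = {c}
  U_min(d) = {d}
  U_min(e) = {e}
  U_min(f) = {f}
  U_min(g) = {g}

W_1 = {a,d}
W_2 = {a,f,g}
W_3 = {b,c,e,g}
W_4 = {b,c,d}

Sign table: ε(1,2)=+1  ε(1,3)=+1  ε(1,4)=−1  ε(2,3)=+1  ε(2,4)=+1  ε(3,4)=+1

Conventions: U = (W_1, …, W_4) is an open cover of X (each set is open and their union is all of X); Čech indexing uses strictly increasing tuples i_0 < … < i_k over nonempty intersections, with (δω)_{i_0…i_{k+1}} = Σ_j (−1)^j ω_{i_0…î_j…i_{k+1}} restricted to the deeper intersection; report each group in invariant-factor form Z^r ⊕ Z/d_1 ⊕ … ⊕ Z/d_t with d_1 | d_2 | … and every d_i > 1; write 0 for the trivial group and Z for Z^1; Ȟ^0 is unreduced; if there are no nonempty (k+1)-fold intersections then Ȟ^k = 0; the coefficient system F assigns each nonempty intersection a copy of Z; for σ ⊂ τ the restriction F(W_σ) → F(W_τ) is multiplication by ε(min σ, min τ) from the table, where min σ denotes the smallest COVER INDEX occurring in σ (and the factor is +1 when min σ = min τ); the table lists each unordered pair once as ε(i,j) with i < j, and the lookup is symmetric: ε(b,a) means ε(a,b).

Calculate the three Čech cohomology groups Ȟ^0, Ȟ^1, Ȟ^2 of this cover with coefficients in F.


intersection data:
  W12={a} W14={d} W23={g} W34={b,c}
C dims 4,4; δ0: rk 4, SNF 1^3·2
Ȟ^0 = (4 − 4) − 0 = 0, so Ȟ^0 ≅ 0
Ȟ^1 = (4 − 0) − 4 = 0 plus torsion [2], so Ȟ^1 ≅ Z/2
Ȟ^2 = (0 − 0) − 0 = 0, so Ȟ^2 ≅ 0

Ȟ^0 = 0,  Ȟ^1 = Z/2,  Ȟ^2 = 0


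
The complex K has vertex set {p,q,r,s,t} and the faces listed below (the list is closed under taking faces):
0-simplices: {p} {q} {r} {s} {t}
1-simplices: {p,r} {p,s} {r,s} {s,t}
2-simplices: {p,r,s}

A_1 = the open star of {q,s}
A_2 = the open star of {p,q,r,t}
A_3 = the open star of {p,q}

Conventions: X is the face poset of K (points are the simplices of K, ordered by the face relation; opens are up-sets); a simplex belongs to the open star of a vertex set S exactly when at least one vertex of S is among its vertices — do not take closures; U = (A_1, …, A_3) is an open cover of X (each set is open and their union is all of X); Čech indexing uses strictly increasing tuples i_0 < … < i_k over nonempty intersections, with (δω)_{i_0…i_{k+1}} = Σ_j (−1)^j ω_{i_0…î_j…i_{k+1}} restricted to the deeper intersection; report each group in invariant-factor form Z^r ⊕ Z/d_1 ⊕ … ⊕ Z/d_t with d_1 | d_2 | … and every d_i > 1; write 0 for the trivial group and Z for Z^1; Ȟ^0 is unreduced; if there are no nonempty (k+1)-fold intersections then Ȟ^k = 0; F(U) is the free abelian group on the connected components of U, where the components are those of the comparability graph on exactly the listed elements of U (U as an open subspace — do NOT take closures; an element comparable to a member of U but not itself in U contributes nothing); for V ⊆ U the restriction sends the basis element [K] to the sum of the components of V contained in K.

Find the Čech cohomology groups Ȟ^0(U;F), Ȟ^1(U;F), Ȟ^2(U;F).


nerve simplices:
  A1={{q},{s},{p,s},{r,s},{s,t},{p,r,s}} A2={{p},{q},{r},{t},{p,r},{p,s},{r,s},{s,t},{p,r,s}} A3={{p},{q},{p,r},{p,s},{p,r,s}}
  A12={{q},{p,s},{r,s},{s,t},{p,r,s}} A13={{q},{p,s},{p,r,s}} A23={{p},{q},{p,r},{p,s},{p,r,s}}
  A123={{q},{p,s},{p,r,s}}
components per intersection:
  A1: {{q}} {{s},{p,s},{r,s},{s,t},{p,r,s}}
  A2: {{p},{r},{p,r},{p,s},{r,s},{p,r,s}} {{q}} {{t},{s,t}}
  A3: {{p},{p,r},{p,s},{p,r,s}} {{q}}
  A12: {{q}} {{p,s},{r,s},{p,r,s}} {{s,t}}
  A13: {{q}} {{p,s},{p,r,s}}
  A23: {{p},{p,r},{p,s},{p,r,s}} {{q}}
  A123: {{q}} {{p,s},{p,r,s}}
C dims 7,7,2; δ0: rk 5, SNF 1^5; δ1: rk 2, SNF 1^2
degree 0: 7−5−0 = 2 → Ȟ^0 ≅ Z^2
degree 1: 7−2−5 = 0 → Ȟ^1 ≅ 0
degree 2: 2−0−2 = 0 → Ȟ^2 ≅ 0

Ȟ^0 ≅ Z^2, Ȟ^1 ≅ 0 and Ȟ^2 ≅ 0


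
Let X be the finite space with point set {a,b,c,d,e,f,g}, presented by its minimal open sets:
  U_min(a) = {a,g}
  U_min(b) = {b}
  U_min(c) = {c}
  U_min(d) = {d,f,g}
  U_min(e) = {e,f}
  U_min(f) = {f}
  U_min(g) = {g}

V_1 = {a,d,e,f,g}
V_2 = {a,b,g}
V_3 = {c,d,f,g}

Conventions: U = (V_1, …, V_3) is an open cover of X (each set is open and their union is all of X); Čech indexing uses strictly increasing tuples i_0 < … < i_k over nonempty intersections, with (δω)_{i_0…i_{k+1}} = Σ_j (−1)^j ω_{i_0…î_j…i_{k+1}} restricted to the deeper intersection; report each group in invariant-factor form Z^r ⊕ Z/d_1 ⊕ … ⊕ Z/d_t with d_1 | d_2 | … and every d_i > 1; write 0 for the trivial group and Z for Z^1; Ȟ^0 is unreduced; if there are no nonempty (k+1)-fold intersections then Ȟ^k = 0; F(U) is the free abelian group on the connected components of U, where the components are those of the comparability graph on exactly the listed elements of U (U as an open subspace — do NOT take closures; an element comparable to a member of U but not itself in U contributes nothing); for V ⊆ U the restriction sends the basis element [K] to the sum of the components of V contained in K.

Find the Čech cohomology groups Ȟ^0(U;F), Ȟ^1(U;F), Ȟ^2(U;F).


cover nerve:
  V12={a,g} V13={d,f,g} V23={g}
  V123={g}
components per intersection:
  V1: {a,d,e,f,g}
  V2: {a,g} {b}
  V3: {c} {d,f,g}
  V12: {a,g}
  V13: {d,f,g}
  V23: {g}
  V123: {g}
C dims 5,3,1; δ0: rk 2, SNF 1^2; δ1: rk 1, SNF 1^1
Ȟ^0: (5−2)−0=3 ⇒ Z^3
Ȟ^1: (3−1)−2=0 ⇒ 0
Ȟ^2: (1−0)−1=0 ⇒ 0

Ȟ^0 = Z^3; Ȟ^1 = 0; Ȟ^2 = 0


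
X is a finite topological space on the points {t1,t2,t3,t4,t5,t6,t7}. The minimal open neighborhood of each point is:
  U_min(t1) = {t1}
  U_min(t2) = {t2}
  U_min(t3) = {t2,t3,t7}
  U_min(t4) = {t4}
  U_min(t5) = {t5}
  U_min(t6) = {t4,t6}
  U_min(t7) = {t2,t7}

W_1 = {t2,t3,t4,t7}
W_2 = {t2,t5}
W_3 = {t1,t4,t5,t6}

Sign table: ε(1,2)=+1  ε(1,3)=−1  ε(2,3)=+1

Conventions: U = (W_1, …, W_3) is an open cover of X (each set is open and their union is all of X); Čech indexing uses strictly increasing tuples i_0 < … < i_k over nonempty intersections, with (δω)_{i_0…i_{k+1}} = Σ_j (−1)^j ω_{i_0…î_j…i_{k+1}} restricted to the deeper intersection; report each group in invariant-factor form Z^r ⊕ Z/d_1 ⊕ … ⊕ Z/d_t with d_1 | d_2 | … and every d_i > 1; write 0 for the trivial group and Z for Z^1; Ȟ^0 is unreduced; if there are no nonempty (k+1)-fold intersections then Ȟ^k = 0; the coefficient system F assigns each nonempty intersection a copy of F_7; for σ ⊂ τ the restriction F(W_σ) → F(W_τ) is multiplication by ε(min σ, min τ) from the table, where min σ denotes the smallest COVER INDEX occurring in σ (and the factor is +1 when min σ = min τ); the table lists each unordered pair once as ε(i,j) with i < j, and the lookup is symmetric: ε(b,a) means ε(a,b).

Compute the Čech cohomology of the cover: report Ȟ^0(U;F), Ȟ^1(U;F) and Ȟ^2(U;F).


Ȟ^0 ≅ 0; Ȟ^1 ≅ 0; Ȟ^2 ≅ 0

nerve of the cover:
  W12={t2} W13={t4} W23={t5}
C dims 3,3; δ0: rk_F7 3
Ȟ^0 = (3 − 3) − 0 = 0, so Ȟ^0 ≅ 0
Ȟ^1 = (3 − 0) − 3 = 0, so Ȟ^1 ≅ 0
Ȟ^2 = (0 − 0) − 0 = 0, so Ȟ^2 ≅ 0


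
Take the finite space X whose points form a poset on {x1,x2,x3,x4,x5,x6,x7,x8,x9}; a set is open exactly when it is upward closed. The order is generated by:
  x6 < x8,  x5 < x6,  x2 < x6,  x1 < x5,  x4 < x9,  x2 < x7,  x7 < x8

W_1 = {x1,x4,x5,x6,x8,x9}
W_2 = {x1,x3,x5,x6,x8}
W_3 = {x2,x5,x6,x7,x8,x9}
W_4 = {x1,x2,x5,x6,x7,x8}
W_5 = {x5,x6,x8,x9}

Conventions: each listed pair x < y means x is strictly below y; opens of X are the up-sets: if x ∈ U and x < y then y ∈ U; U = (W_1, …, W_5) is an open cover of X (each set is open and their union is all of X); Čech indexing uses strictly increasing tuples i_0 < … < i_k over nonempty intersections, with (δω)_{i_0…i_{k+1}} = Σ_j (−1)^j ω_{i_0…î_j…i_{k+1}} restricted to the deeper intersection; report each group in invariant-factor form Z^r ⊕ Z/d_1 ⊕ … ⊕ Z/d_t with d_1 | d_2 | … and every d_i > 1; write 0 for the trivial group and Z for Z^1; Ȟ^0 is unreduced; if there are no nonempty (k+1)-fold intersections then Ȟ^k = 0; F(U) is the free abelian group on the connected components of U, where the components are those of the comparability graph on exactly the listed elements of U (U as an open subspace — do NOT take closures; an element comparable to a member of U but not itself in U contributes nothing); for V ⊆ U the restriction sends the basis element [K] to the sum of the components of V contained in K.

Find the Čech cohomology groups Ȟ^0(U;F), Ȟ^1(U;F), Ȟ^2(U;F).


nerve simplices:
  W12={x1,x5,x6,x8} W13={x5,x6,x8,x9} W14={x1,x5,x6,x8} W15={x5,x6,x8,x9} W23={x5,x6,x8} W24={x1,x5,x6,x8} W25={x5,x6,x8} W34={x2,x5,x6,x7,x8} W35={x5,x6,x8,x9} W45={x5,x6,x8}
  W123={x5,x6,x8} W124={x1,x5,x6,x8} W125={x5,x6,x8} W134={x5,x6,x8} W135={x5,x6,x8,x9} W145={x5,x6,x8} W234={x5,x6,x8} W235={x5,x6,x8} W245={x5,x6,x8} W345={x5,x6,x8}
  W1234={x5,x6,x8} W1235={x5,x6,x8} W1245={x5,x6,x8} W1345={x5,x6,x8} W2345={x5,x6,x8}
  W12345={x5,x6,x8}
components per intersection:
  W1: {x1,x5,x6,x8} {x4,x9}
  W2: {x1,x5,x6,x8} {x3}
  W3: {x2,x5,x6,x7,x8} {x9}
  W4: {x1,x2,x5,x6,x7,x8}
  W5: {x5,x6,x8} {x9}
  W12: {x1,x5,x6,x8}
  W13: {x5,x6,x8} {x9}
  W14: {x1,x5,x6,x8}
  W15: {x5,x6,x8} {x9}
  W23: {x5,x6,x8}
  W24: {x1,x5,x6,x8}
  W25: {x5,x6,x8}
  W34: {x2,x5,x6,x7,x8}
  W35: {x5,x6,x8} {x9}
  W45: {x5,x6,x8}
  W123: {x5,x6,x8}
  W124: {x1,x5,x6,x8}
  W125: {x5,x6,x8}
  W134: {x5,x6,x8}
  W135: {x5,x6,x8} {x9}
  W145: {x5,x6,x8}
  W234: {x5,x6,x8}
  W235: {x5,x6,x8}
  W245: {x5,x6,x8}
  W345: {x5,x6,x8}
  W1234: {x5,x6,x8}
  W1235: {x5,x6,x8}
  W1245: {x5,x6,x8}
  W1345: {x5,x6,x8}
  W2345: {x5,x6,x8}
  W12345: {x5,x6,x8}
C dims 9,13,11,5; δ0: rk 6, SNF 1^6; δ1: rk 7, SNF 1^7; δ2: rk 4, SNF 1^4
degree 0: 9−6−0 = 3 → Ȟ^0 ≅ Z^3
degree 1: 13−7−6 = 0 → Ȟ^1 ≅ 0
degree 2: 11−4−7 = 0 → Ȟ^2 ≅ 0

Ȟ^0 = Z^3, Ȟ^1 = 0 and Ȟ^2 = 0
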